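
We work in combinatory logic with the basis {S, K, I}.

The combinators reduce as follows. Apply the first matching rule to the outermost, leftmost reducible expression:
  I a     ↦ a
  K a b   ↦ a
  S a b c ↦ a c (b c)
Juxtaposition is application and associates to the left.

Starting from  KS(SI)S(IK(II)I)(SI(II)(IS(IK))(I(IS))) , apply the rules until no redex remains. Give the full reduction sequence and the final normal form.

  start: KS(SI)S(IK(II)I)(SI(II)(IS(IK))(I(IS)))
  step 1: SS(IK(II)I)(SI(II)(IS(IK))(I(IS)))
  step 2: S(SI(II)(IS(IK))(I(IS)))(IK(II)I(SI(II)(IS(IK))(I(IS))))
  step 3: S(I(IS(IK))(II(IS(IK)))(I(IS)))(IK(II)I(SI(II)(IS(IK))(I(IS))))
  step 4: S(IS(IK)(II(IS(IK)))(I(IS)))(IK(II)I(SI(II)(IS(IK))(I(IS))))
  step 5: S(S(IK)(II(IS(IK)))(I(IS)))(IK(II)I(SI(II)(IS(IK))(I(IS))))
  step 6: S(IK(I(IS))(II(IS(IK))(I(IS))))(IK(II)I(SI(II)(IS(IK))(I(IS))))
  step 7: S(K(I(IS))(II(IS(IK))(I(IS))))(IK(II)I(SI(II)(IS(IK))(I(IS))))
  step 8: S(I(IS))(IK(II)I(SI(II)(IS(IK))(I(IS))))
  step 9: S(IS)(IK(II)I(SI(II)(IS(IK))(I(IS))))
  step 10: SS(IK(II)I(SI(II)(IS(IK))(I(IS))))
  step 11: SS(K(II)I(SI(II)(IS(IK))(I(IS))))
  step 12: SS(II(SI(II)(IS(IK))(I(IS))))
  step 13: SS(I(SI(II)(IS(IK))(I(IS))))
  step 14: SS(SI(II)(IS(IK))(I(IS)))
  step 15: SS(I(IS(IK))(II(IS(IK)))(I(IS)))
  step 16: SS(IS(IK)(II(IS(IK)))(I(IS)))
  step 17: SS(S(IK)(II(IS(IK)))(I(IS)))
  step 18: SS(IK(I(IS))(II(IS(IK))(I(IS))))
  step 19: SS(K(I(IS))(II(IS(IK))(I(IS))))
  step 20: SS(I(IS))
  step 21: SS(IS)
  step 22: SSS

Answer: normal form = SSS  (in 22 steps)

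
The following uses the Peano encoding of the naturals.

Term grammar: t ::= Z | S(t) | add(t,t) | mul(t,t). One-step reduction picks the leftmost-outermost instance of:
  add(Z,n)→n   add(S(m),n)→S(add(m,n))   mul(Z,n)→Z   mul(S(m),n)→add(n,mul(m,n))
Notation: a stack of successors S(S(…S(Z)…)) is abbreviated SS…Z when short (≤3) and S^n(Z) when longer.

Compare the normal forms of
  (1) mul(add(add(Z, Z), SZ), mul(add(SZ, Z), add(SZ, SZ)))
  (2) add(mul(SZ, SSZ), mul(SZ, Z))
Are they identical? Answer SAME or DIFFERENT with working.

Term A:
  start: mul(add(add(Z, Z), SZ), mul(add(SZ, Z), add(SZ, SZ)))
  →1  mul(add(Z, SZ), mul(add(SZ, Z), add(SZ, SZ)))
  →2  mul(SZ, mul(add(SZ, Z), add(SZ, SZ)))
  →3  add(mul(add(SZ, Z), add(SZ, SZ)), mul(Z, mul(add(SZ, Z), add(SZ, SZ))))
  →4  add(mul(S(add(Z, Z)), add(SZ, SZ)), mul(Z, mul(add(SZ, Z), add(SZ, SZ))))
  →5  add(add(add(SZ, SZ), mul(add(Z, Z), add(SZ, SZ))), mul(Z, mul(add(SZ, Z), add(SZ, SZ))))
  →6  add(add(S(add(Z, SZ)), mul(add(Z, Z), add(SZ, SZ))), mul(Z, mul(add(SZ, Z), add(SZ, SZ))))
  →7  add(S(add(add(Z, SZ), mul(add(Z, Z), add(SZ, SZ)))), mul(Z, mul(add(SZ, Z), add(SZ, SZ))))
  →8  S(add(add(add(Z, SZ), mul(add(Z, Z), add(SZ, SZ))), mul(Z, mul(add(SZ, Z), add(SZ, SZ)))))
  →9  S(add(add(SZ, mul(add(Z, Z), add(SZ, SZ))), mul(Z, mul(add(SZ, Z), add(SZ, SZ)))))
  →10  S(add(S(add(Z, mul(add(Z, Z), add(SZ, SZ)))), mul(Z, mul(add(SZ, Z), add(SZ, SZ)))))
  →11  S(S(add(add(Z, mul(add(Z, Z), add(SZ, SZ))), mul(Z, mul(add(SZ, Z), add(SZ, SZ))))))
  →12  S(S(add(mul(add(Z, Z), add(SZ, SZ)), mul(Z, mul(add(SZ, Z), add(SZ, SZ))))))
  →13  S(S(add(mul(Z, add(SZ, SZ)), mul(Z, mul(add(SZ, Z), add(SZ, SZ))))))
  →14  S(S(add(Z, mul(Z, mul(add(SZ, Z), add(SZ, SZ))))))
  →15  S(S(mul(Z, mul(add(SZ, Z), add(SZ, SZ)))))
  →16  SSZ

Term B:
  start: add(mul(SZ, SSZ), mul(SZ, Z))
  →1  add(add(SSZ, mul(Z, SSZ)), mul(SZ, Z))
  →2  add(S(add(SZ, mul(Z, SSZ))), mul(SZ, Z))
  →3  S(add(add(SZ, mul(Z, SSZ)), mul(SZ, Z)))
  →4  S(add(S(add(Z, mul(Z, SSZ))), mul(SZ, Z)))
  →5  S(S(add(add(Z, mul(Z, SSZ)), mul(SZ, Z))))
  →6  S(S(add(mul(Z, SSZ), mul(SZ, Z))))
  →7  S(S(add(Z, mul(SZ, Z))))
  →8  S(S(mul(SZ, Z)))
  →9  S(S(add(Z, mul(Z, Z))))
  →10  S(S(mul(Z, Z)))
  →11  SSZ

Answer: SAME — A ⇓ SSZ, B ⇓ SSZ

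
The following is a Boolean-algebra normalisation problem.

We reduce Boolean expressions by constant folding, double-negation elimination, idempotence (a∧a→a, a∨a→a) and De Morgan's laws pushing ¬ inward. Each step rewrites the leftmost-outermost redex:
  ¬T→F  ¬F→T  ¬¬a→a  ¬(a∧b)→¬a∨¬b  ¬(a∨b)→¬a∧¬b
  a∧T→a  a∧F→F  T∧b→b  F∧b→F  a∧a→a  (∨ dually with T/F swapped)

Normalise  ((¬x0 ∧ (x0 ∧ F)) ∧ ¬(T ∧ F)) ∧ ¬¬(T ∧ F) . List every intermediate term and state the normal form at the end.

Answer: normal form = F  (in 4 steps)

Reduction:
  start: ((¬x0 ∧ (x0 ∧ F)) ∧ ¬(T ∧ F)) ∧ ¬¬(T ∧ F)
  [1] ((¬x0 ∧ F) ∧ ¬(T ∧ F)) ∧ ¬¬(T ∧ F)
  [2] (F ∧ ¬(T ∧ F)) ∧ ¬¬(T ∧ F)
  [3] F ∧ ¬¬(T ∧ F)
  [4] F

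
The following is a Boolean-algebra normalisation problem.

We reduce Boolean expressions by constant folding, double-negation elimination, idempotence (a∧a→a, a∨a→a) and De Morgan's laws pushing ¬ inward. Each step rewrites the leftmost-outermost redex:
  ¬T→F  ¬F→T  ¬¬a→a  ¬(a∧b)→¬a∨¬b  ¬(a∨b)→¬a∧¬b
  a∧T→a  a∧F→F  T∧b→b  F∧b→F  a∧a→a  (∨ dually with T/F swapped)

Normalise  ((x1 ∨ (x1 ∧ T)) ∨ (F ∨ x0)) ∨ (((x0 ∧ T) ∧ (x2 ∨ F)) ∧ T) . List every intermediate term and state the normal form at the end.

Answer: normal form = (x1 ∨ x0) ∨ (x0 ∧ x2)  (in 6 steps)

Reduction:
  start: ((x1 ∨ (x1 ∧ T)) ∨ (F ∨ x0)) ∨ (((x0 ∧ T) ∧ (x2 ∨ F)) ∧ T)
  step 1: ((x1 ∨ x1) ∨ (F ∨ x0)) ∨ (((x0 ∧ T) ∧ (x2 ∨ F)) ∧ T)
  step 2: (x1 ∨ (F ∨ x0)) ∨ (((x0 ∧ T) ∧ (x2 ∨ F)) ∧ T)
  step 3: (x1 ∨ x0) ∨ (((x0 ∧ T) ∧ (x2 ∨ F)) ∧ T)
  step 4: (x1 ∨ x0) ∨ ((x0 ∧ T) ∧ (x2 ∨ F))
  step 5: (x1 ∨ x0) ∨ (x0 ∧ (x2 ∨ F))
  step 6: (x1 ∨ x0) ∨ (x0 ∧ x2)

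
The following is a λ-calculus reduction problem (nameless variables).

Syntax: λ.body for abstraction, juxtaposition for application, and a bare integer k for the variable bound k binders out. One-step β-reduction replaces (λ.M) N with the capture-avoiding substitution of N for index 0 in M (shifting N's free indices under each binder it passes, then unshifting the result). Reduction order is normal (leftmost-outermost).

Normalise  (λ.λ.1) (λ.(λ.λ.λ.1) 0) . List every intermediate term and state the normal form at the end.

Answer: normal form = λ.λ.λ.λ.1  (in 2 steps)

Working:
  start: (λ.λ.1) (λ.(λ.λ.λ.1) 0)
  step 1: λ.λ.(λ.λ.λ.1) 0
  step 2: λ.λ.λ.λ.1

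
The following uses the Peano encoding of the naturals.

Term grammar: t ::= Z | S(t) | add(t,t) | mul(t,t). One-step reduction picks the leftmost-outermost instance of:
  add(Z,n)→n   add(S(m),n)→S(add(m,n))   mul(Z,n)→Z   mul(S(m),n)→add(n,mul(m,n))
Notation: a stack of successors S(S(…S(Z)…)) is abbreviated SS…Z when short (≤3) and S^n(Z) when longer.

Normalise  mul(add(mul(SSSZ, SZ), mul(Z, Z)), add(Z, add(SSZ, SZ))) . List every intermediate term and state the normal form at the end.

  start: mul(add(mul(SSSZ, SZ), mul(Z, Z)), add(Z, add(SSZ, SZ)))
  →1  mul(add(add(SZ, mul(SSZ, SZ)), mul(Z, Z)), add(Z, add(SSZ, SZ)))
  →2  mul(add(S(add(Z, mul(SSZ, SZ))), mul(Z, Z)), add(Z, add(SSZ, SZ)))
  →3  mul(S(add(add(Z, mul(SSZ, SZ)), mul(Z, Z))), add(Z, add(SSZ, SZ)))
  →4  add(add(Z, add(SSZ, SZ)), mul(add(add(Z, mul(SSZ, SZ)), mul(Z, Z)), add(Z, add(SSZ, SZ))))
  →5  add(add(SSZ, SZ), mul(add(add(Z, mul(SSZ, SZ)), mul(Z, Z)), add(Z, add(SSZ, SZ))))
  →6  add(S(add(SZ, SZ)), mul(add(add(Z, mul(SSZ, SZ)), mul(Z, Z)), add(Z, add(SSZ, SZ))))
  →7  S(add(add(SZ, SZ), mul(add(add(Z, mul(SSZ, SZ)), mul(Z, Z)), add(Z, add(SSZ, SZ)))))
  →8  S(add(S(add(Z, SZ)), mul(add(add(Z, mul(SSZ, SZ)), mul(Z, Z)), add(Z, add(SSZ, SZ)))))
  →9  S(S(add(add(Z, SZ), mul(add(add(Z, mul(SSZ, SZ)), mul(Z, Z)), add(Z, add(SSZ, SZ))))))
  →10  S(S(add(SZ, mul(add(add(Z, mul(SSZ, SZ)), mul(Z, Z)), add(Z, add(SSZ, SZ))))))
  →11  S(S(S(add(Z, mul(add(add(Z, mul(SSZ, SZ)), mul(Z, Z)), add(Z, add(SSZ, SZ)))))))
  →12  S(S(S(mul(add(add(Z, mul(SSZ, SZ)), mul(Z, Z)), add(Z, add(SSZ, SZ))))))
  →13  S(S(S(mul(add(mul(SSZ, SZ), mul(Z, Z)), add(Z, add(SSZ, SZ))))))
  →14  S(S(S(mul(add(add(SZ, mul(SZ, SZ)), mul(Z, Z)), add(Z, add(SSZ, SZ))))))
  →15  S(S(S(mul(add(S(add(Z, mul(SZ, SZ))), mul(Z, Z)), add(Z, add(SSZ, SZ))))))
  →16  S(S(S(mul(S(add(add(Z, mul(SZ, SZ)), mul(Z, Z))), add(Z, add(SSZ, SZ))))))
  →17  S(S(S(add(add(Z, add(SSZ, SZ)), mul(add(add(Z, mul(SZ, SZ)), mul(Z, Z)), add(Z, add(SSZ, SZ)))))))
  →18  S(S(S(add(add(SSZ, SZ), mul(add(add(Z, mul(SZ, SZ)), mul(Z, Z)), add(Z, add(SSZ, SZ)))))))
  →19  S(S(S(add(S(add(SZ, SZ)), mul(add(add(Z, mul(SZ, SZ)), mul(Z, Z)), add(Z, add(SSZ, SZ)))))))
  →20  S(S(S(S(add(add(SZ, SZ), mul(add(add(Z, mul(SZ, SZ)), mul(Z, Z)), add(Z, add(SSZ, SZ))))))))
  →21  S(S(S(S(add(S(add(Z, SZ)), mul(add(add(Z, mul(SZ, SZ)), mul(Z, Z)), add(Z, add(SSZ, SZ))))))))
  →22  S(S(S(S(S(add(add(Z, SZ), mul(add(add(Z, mul(SZ, SZ)), mul(Z, Z)), add(Z, add(SSZ, SZ)))))))))
  →23  S(S(S(S(S(add(SZ, mul(add(add(Z, mul(SZ, SZ)), mul(Z, Z)), add(Z, add(SSZ, SZ)))))))))
  →24  S(S(S(S(S(S(add(Z, mul(add(add(Z, mul(SZ, SZ)), mul(Z, Z)), add(Z, add(SSZ, SZ))))))))))
  →25  S(S(S(S(S(S(mul(add(add(Z, mul(SZ, SZ)), mul(Z, Z)), add(Z, add(SSZ, SZ)))))))))
  →26  S(S(S(S(S(S(mul(add(mul(SZ, SZ), mul(Z, Z)), add(Z, add(SSZ, SZ)))))))))
  →27  S(S(S(S(S(S(mul(add(add(SZ, mul(Z, SZ)), mul(Z, Z)), add(Z, add(SSZ, SZ)))))))))
  →28  S(S(S(S(S(S(mul(add(S(add(Z, mul(Z, SZ))), mul(Z, Z)), add(Z, add(SSZ, SZ)))))))))
  →29  S(S(S(S(S(S(mul(S(add(add(Z, mul(Z, SZ)), mul(Z, Z))), add(Z, add(SSZ, SZ)))))))))
  →30  S(S(S(S(S(S(add(add(Z, add(SSZ, SZ)), mul(add(add(Z, mul(Z, SZ)), mul(Z, Z)), add(Z, add(SSZ, SZ))))))))))
  →31  S(S(S(S(S(S(add(add(SSZ, SZ), mul(add(add(Z, mul(Z, SZ)), mul(Z, Z)), add(Z, add(SSZ, SZ))))))))))
  →32  S(S(S(S(S(S(add(S(add(SZ, SZ)), mul(add(add(Z, mul(Z, SZ)), mul(Z, Z)), add(Z, add(SSZ, SZ))))))))))
  →33  S(S(S(S(S(S(S(add(add(SZ, SZ), mul(add(add(Z, mul(Z, SZ)), mul(Z, Z)), add(Z, add(SSZ, SZ)))))))))))
  →34  S(S(S(S(S(S(S(add(S(add(Z, SZ)), mul(add(add(Z, mul(Z, SZ)), mul(Z, Z)), add(Z, add(SSZ, SZ)))))))))))
  →35  S(S(S(S(S(S(S(S(add(add(Z, SZ), mul(add(add(Z, mul(Z, SZ)), mul(Z, Z)), add(Z, add(SSZ, SZ))))))))))))
  →36  S(S(S(S(S(S(S(S(add(SZ, mul(add(add(Z, mul(Z, SZ)), mul(Z, Z)), add(Z, add(SSZ, SZ))))))))))))
  →37  S(S(S(S(S(S(S(S(S(add(Z, mul(add(add(Z, mul(Z, SZ)), mul(Z, Z)), add(Z, add(SSZ, SZ)))))))))))))
  →38  S(S(S(S(S(S(S(S(S(mul(add(add(Z, mul(Z, SZ)), mul(Z, Z)), add(Z, add(SSZ, SZ))))))))))))
  →39  S(S(S(S(S(S(S(S(S(mul(add(mul(Z, SZ), mul(Z, Z)), add(Z, add(SSZ, SZ))))))))))))
  →40  S(S(S(S(S(S(S(S(S(mul(add(Z, mul(Z, Z)), add(Z, add(SSZ, SZ))))))))))))
  →41  S(S(S(S(S(S(S(S(S(mul(mul(Z, Z), add(Z, add(SSZ, SZ))))))))))))
  →42  S(S(S(S(S(S(S(S(S(mul(Z, add(Z, add(SSZ, SZ))))))))))))
  →43  S^9(Z)

Answer: normal form = S^9(Z)  (in 43 steps)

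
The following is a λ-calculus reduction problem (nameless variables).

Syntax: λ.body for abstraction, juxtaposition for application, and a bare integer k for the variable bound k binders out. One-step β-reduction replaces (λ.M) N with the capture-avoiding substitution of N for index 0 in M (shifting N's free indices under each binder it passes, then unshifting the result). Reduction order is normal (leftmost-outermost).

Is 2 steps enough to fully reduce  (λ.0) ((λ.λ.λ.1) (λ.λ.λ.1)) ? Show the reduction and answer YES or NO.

  start: (λ.0) ((λ.λ.λ.1) (λ.λ.λ.1))
  step 1: (λ.λ.λ.1) (λ.λ.λ.1)
  step 2: λ.λ.1

Answer: YES — reaches normal form λ.λ.1 in 2 ≤ 2 steps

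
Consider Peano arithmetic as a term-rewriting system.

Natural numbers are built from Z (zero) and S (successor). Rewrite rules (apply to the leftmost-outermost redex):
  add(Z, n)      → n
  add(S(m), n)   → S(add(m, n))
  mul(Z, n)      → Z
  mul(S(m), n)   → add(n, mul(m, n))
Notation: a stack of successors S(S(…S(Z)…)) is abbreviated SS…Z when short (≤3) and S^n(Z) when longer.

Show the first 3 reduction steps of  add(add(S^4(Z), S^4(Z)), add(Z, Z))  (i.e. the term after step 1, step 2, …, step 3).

  start: add(add(S^4(Z), S^4(Z)), add(Z, Z))
  [1] add(S(add(SSSZ, S^4(Z))), add(Z, Z))
  [2] S(add(add(SSSZ, S^4(Z)), add(Z, Z)))
  [3] S(add(S(add(SSZ, S^4(Z))), add(Z, Z)))

Answer: after 3 steps: S(add(S(add(SSZ, S^4(Z))), add(Z, Z)))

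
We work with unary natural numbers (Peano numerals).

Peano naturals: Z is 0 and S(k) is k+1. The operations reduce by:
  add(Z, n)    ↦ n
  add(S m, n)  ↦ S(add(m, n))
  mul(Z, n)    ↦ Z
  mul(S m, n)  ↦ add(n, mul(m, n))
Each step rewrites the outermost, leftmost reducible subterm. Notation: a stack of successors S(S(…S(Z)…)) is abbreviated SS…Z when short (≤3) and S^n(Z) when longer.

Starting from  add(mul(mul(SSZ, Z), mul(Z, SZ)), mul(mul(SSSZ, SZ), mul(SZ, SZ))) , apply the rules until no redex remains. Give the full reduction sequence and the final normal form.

Answer: normal form = SSSZ  (in 39 steps)

Derivation:
  start: add(mul(mul(SSZ, Z), mul(Z, SZ)), mul(mul(SSSZ, SZ), mul(SZ, SZ)))
  step 1: add(mul(add(Z, mul(SZ, Z)), mul(Z, SZ)), mul(mul(SSSZ, SZ), mul(SZ, SZ)))
  step 2: add(mul(mul(SZ, Z), mul(Z, SZ)), mul(mul(SSSZ, SZ), mul(SZ, SZ)))
  step 3: add(mul(add(Z, mul(Z, Z)), mul(Z, SZ)), mul(mul(SSSZ, SZ), mul(SZ, SZ)))
  step 4: add(mul(mul(Z, Z), mul(Z, SZ)), mul(mul(SSSZ, SZ), mul(SZ, SZ)))
  step 5: add(mul(Z, mul(Z, SZ)), mul(mul(SSSZ, SZ), mul(SZ, SZ)))
  step 6: add(Z, mul(mul(SSSZ, SZ), mul(SZ, SZ)))
  step 7: mul(mul(SSSZ, SZ), mul(SZ, SZ))
  step 8: mul(add(SZ, mul(SSZ, SZ)), mul(SZ, SZ))
  step 9: mul(S(add(Z, mul(SSZ, SZ))), mul(SZ, SZ))
  step 10: add(mul(SZ, SZ), mul(add(Z, mul(SSZ, SZ)), mul(SZ, SZ)))
  step 11: add(add(SZ, mul(Z, SZ)), mul(add(Z, mul(SSZ, SZ)), mul(SZ, SZ)))
  step 12: add(S(add(Z, mul(Z, SZ))), mul(add(Z, mul(SSZ, SZ)), mul(SZ, SZ)))
  step 13: S(add(add(Z, mul(Z, SZ)), mul(add(Z, mul(SSZ, SZ)), mul(SZ, SZ))))
  step 14: S(add(mul(Z, SZ), mul(add(Z, mul(SSZ, SZ)), mul(SZ, SZ))))
  step 15: S(add(Z, mul(add(Z, mul(SSZ, SZ)), mul(SZ, SZ))))
  step 16: S(mul(add(Z, mul(SSZ, SZ)), mul(SZ, SZ)))
  step 17: S(mul(mul(SSZ, SZ), mul(SZ, SZ)))
  step 18: S(mul(add(SZ, mul(SZ, SZ)), mul(SZ, SZ)))
  step 19: S(mul(S(add(Z, mul(SZ, SZ))), mul(SZ, SZ)))
  step 20: S(add(mul(SZ, SZ), mul(add(Z, mul(SZ, SZ)), mul(SZ, SZ))))
  step 21: S(add(add(SZ, mul(Z, SZ)), mul(add(Z, mul(SZ, SZ)), mul(SZ, SZ))))
  step 22: S(add(S(add(Z, mul(Z, SZ))), mul(add(Z, mul(SZ, SZ)), mul(SZ, SZ))))
  step 23: S(S(add(add(Z, mul(Z, SZ)), mul(add(Z, mul(SZ, SZ)), mul(SZ, SZ)))))
  step 24: S(S(add(mul(Z, SZ), mul(add(Z, mul(SZ, SZ)), mul(SZ, SZ)))))
  step 25: S(S(add(Z, mul(add(Z, mul(SZ, SZ)), mul(SZ, SZ)))))
  step 26: S(S(mul(add(Z, mul(SZ, SZ)), mul(SZ, SZ))))
  step 27: S(S(mul(mul(SZ, SZ), mul(SZ, SZ))))
  step 28: S(S(mul(add(SZ, mul(Z, SZ)), mul(SZ, SZ))))
  step 29: S(S(mul(S(add(Z, mul(Z, SZ))), mul(SZ, SZ))))
  step 30: S(S(add(mul(SZ, SZ), mul(add(Z, mul(Z, SZ)), mul(SZ, SZ)))))
  step 31: S(S(add(add(SZ, mul(Z, SZ)), mul(add(Z, mul(Z, SZ)), mul(SZ, SZ)))))
  step 32: S(S(add(S(add(Z, mul(Z, SZ))), mul(add(Z, mul(Z, SZ)), mul(SZ, SZ)))))
  step 33: S(S(S(add(add(Z, mul(Z, SZ)), mul(add(Z, mul(Z, SZ)), mul(SZ, SZ))))))
  step 34: S(S(S(add(mul(Z, SZ), mul(add(Z, mul(Z, SZ)), mul(SZ, SZ))))))
  step 35: S(S(S(add(Z, mul(add(Z, mul(Z, SZ)), mul(SZ, SZ))))))
  step 36: S(S(S(mul(add(Z, mul(Z, SZ)), mul(SZ, SZ)))))
  step 37: S(S(S(mul(mul(Z, SZ), mul(SZ, SZ)))))
  step 38: S(S(S(mul(Z, mul(SZ, SZ)))))
  step 39: SSSZ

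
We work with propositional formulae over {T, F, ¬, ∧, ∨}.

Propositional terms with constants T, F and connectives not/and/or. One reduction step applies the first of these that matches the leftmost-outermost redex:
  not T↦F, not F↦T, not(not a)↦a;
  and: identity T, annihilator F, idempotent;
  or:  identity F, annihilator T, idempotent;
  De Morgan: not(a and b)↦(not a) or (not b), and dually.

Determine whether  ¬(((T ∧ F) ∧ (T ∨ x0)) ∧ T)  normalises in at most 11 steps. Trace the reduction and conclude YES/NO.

  start: ¬(((T ∧ F) ∧ (T ∨ x0)) ∧ T)
  step 1: ¬((T ∧ F) ∧ (T ∨ x0)) ∨ ¬T
  step 2: (¬(T ∧ F) ∨ ¬(T ∨ x0)) ∨ ¬T
  step 3: ((¬T ∨ ¬F) ∨ ¬(T ∨ x0)) ∨ ¬T
  step 4: ((F ∨ ¬F) ∨ ¬(T ∨ x0)) ∨ ¬T
  step 5: (¬F ∨ ¬(T ∨ x0)) ∨ ¬T
  step 6: (T ∨ ¬(T ∨ x0)) ∨ ¬T
  step 7: T ∨ ¬T
  step 8: T

Answer: YES — reaches normal form T in 8 ≤ 11 steps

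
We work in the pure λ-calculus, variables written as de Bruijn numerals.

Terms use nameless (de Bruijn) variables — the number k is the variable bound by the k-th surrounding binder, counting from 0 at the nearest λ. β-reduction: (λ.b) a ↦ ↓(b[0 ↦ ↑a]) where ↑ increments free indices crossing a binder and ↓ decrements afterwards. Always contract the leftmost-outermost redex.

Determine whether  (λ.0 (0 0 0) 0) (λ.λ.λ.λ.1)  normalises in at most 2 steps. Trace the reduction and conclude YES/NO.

Answer: NO — after 2 steps the term is (λ.λ.λ.1) (λ.λ.λ.λ.1), not yet normal

Reduction:
  start: (λ.0 (0 0 0) 0) (λ.λ.λ.λ.1)
  →1  (λ.λ.λ.λ.1) ((λ.λ.λ.λ.1) (λ.λ.λ.λ.1) (λ.λ.λ.λ.1)) (λ.λ.λ.λ.1)
  →2  (λ.λ.λ.1) (λ.λ.λ.λ.1)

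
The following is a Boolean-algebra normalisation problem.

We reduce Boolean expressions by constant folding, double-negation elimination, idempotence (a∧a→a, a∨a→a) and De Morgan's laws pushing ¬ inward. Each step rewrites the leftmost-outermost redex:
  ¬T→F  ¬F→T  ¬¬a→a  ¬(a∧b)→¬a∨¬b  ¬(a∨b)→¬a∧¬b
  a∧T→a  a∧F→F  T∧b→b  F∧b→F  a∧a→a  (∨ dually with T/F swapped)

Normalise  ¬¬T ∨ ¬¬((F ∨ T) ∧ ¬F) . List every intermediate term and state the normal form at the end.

  start: ¬¬T ∨ ¬¬((F ∨ T) ∧ ¬F)
  step 1: T ∨ ¬¬((F ∨ T) ∧ ¬F)
  step 2: T

Answer: normal form = T  (in 2 steps)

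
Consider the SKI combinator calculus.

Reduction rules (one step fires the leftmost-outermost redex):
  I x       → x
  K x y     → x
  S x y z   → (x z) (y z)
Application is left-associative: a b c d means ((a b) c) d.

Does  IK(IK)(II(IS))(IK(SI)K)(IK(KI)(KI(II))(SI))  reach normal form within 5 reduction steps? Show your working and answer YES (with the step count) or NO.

Answer: NO — after 5 steps the term is K(SI)K, not yet normal

Reduction:
  start: IK(IK)(II(IS))(IK(SI)K)(IK(KI)(KI(II))(SI))
  step 1: K(IK)(II(IS))(IK(SI)K)(IK(KI)(KI(II))(SI))
  step 2: IK(IK(SI)K)(IK(KI)(KI(II))(SI))
  step 3: K(IK(SI)K)(IK(KI)(KI(II))(SI))
  step 4: IK(SI)K
  step 5: K(SI)K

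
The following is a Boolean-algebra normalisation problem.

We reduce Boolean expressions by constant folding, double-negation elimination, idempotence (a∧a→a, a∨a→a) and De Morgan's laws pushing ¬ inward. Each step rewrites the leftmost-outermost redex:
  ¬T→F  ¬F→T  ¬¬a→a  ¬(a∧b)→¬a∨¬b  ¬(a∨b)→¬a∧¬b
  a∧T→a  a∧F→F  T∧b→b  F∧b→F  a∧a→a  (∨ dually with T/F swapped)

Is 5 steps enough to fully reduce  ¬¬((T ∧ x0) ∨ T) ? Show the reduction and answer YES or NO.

Answer: YES — reaches normal form T in 2 ≤ 5 steps

Derivation:
  start: ¬¬((T ∧ x0) ∨ T)
  [1] (T ∧ x0) ∨ T
  [2] T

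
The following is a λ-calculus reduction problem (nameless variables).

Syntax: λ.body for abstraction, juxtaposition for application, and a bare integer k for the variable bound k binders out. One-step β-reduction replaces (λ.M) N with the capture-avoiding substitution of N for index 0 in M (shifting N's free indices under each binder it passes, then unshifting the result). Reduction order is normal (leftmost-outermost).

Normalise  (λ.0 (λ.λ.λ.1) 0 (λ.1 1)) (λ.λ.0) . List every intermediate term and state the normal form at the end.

  start: (λ.0 (λ.λ.λ.1) 0 (λ.1 1)) (λ.λ.0)
  step 1: (λ.λ.0) (λ.λ.λ.1) (λ.λ.0) (λ.(λ.λ.0) (λ.λ.0))
  step 2: (λ.0) (λ.λ.0) (λ.(λ.λ.0) (λ.λ.0))
  step 3: (λ.λ.0) (λ.(λ.λ.0) (λ.λ.0))
  step 4: λ.0

Answer: normal form = λ.0  (in 4 steps)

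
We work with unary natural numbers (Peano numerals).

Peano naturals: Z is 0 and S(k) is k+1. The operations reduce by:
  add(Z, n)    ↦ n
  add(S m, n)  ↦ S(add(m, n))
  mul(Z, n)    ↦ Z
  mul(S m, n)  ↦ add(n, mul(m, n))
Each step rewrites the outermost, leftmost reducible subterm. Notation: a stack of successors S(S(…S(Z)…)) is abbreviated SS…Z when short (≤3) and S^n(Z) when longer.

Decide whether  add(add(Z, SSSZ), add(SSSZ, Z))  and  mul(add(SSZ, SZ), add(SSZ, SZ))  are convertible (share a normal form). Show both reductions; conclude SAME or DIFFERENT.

Answer: DIFFERENT — A ⇓ S^6(Z), B ⇓ S^9(Z)

Derivation:
Term A:
  start: add(add(Z, SSSZ), add(SSSZ, Z))
  →1  add(SSSZ, add(SSSZ, Z))
  →2  S(add(SSZ, add(SSSZ, Z)))
  →3  S(S(add(SZ, add(SSSZ, Z))))
  →4  S(S(S(add(Z, add(SSSZ, Z)))))
  →5  S(S(S(add(SSSZ, Z))))
  →6  S(S(S(S(add(SSZ, Z)))))
  →7  S(S(S(S(S(add(SZ, Z))))))
  →8  S(S(S(S(S(S(add(Z, Z)))))))
  →9  S^6(Z)

Term B:
  start: mul(add(SSZ, SZ), add(SSZ, SZ))
  →1  mul(S(add(SZ, SZ)), add(SSZ, SZ))
  →2  add(add(SSZ, SZ), mul(add(SZ, SZ), add(SSZ, SZ)))
  →3  add(S(add(SZ, SZ)), mul(add(SZ, SZ), add(SSZ, SZ)))
  →4  S(add(add(SZ, SZ), mul(add(SZ, SZ), add(SSZ, SZ))))
  →5  S(add(S(add(Z, SZ)), mul(add(SZ, SZ), add(SSZ, SZ))))
  →6  S(S(add(add(Z, SZ), mul(add(SZ, SZ), add(SSZ, SZ)))))
  →7  S(S(add(SZ, mul(add(SZ, SZ), add(SSZ, SZ)))))
  →8  S(S(S(add(Z, mul(add(SZ, SZ), add(SSZ, SZ))))))
  →9  S(S(S(mul(add(SZ, SZ), add(SSZ, SZ)))))
  →10  S(S(S(mul(S(add(Z, SZ)), add(SSZ, SZ)))))
  →11  S(S(S(add(add(SSZ, SZ), mul(add(Z, SZ), add(SSZ, SZ))))))
  →12  S(S(S(add(S(add(SZ, SZ)), mul(add(Z, SZ), add(SSZ, SZ))))))
  →13  S(S(S(S(add(add(SZ, SZ), mul(add(Z, SZ), add(SSZ, SZ)))))))
  →14  S(S(S(S(add(S(add(Z, SZ)), mul(add(Z, SZ), add(SSZ, SZ)))))))
  →15  S(S(S(S(S(add(add(Z, SZ), mul(add(Z, SZ), add(SSZ, SZ))))))))
  →16  S(S(S(S(S(add(SZ, mul(add(Z, SZ), add(SSZ, SZ))))))))
  →17  S(S(S(S(S(S(add(Z, mul(add(Z, SZ), add(SSZ, SZ)))))))))
  →18  S(S(S(S(S(S(mul(add(Z, SZ), add(SSZ, SZ))))))))
  →19  S(S(S(S(S(S(mul(SZ, add(SSZ, SZ))))))))
  →20  S(S(S(S(S(S(add(add(SSZ, SZ), mul(Z, add(SSZ, SZ)))))))))
  →21  S(S(S(S(S(S(add(S(add(SZ, SZ)), mul(Z, add(SSZ, SZ)))))))))
  →22  S(S(S(S(S(S(S(add(add(SZ, SZ), mul(Z, add(SSZ, SZ))))))))))
  →23  S(S(S(S(S(S(S(add(S(add(Z, SZ)), mul(Z, add(SSZ, SZ))))))))))
  →24  S(S(S(S(S(S(S(S(add(add(Z, SZ), mul(Z, add(SSZ, SZ)))))))))))
  →25  S(S(S(S(S(S(S(S(add(SZ, mul(Z, add(SSZ, SZ)))))))))))
  →26  S(S(S(S(S(S(S(S(S(add(Z, mul(Z, add(SSZ, SZ))))))))))))
  →27  S(S(S(S(S(S(S(S(S(mul(Z, add(SSZ, SZ)))))))))))
  →28  S^9(Z)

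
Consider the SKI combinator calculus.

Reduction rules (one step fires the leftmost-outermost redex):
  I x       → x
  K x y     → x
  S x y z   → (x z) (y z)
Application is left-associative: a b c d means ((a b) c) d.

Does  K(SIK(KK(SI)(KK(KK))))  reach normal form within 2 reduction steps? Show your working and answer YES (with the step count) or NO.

Answer: NO — after 2 steps the term is K(KK(SI)(KK(KK))(K(KK(SI)(KK(KK))))), not yet normal

Derivation:
  start: K(SIK(KK(SI)(KK(KK))))
  step 1: K(I(KK(SI)(KK(KK)))(K(KK(SI)(KK(KK)))))
  step 2: K(KK(SI)(KK(KK))(K(KK(SI)(KK(KK)))))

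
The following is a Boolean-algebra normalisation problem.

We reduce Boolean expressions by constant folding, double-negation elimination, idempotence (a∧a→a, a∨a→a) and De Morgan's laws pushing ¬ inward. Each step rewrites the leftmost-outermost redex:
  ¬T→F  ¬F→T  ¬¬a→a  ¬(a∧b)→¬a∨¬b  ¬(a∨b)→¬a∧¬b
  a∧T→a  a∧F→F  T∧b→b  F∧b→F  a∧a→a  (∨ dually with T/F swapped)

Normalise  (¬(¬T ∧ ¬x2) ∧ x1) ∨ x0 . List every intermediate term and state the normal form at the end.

  start: (¬(¬T ∧ ¬x2) ∧ x1) ∨ x0
  →1  ((¬¬T ∨ ¬¬x2) ∧ x1) ∨ x0
  →2  ((T ∨ ¬¬x2) ∧ x1) ∨ x0
  →3  (T ∧ x1) ∨ x0
  →4  x1 ∨ x0

Answer: normal form = x1 ∨ x0  (in 4 steps)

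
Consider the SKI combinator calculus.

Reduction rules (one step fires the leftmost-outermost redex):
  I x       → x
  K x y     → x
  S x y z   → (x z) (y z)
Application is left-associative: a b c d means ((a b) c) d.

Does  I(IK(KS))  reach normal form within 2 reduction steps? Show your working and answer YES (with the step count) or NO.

  start: I(IK(KS))
  [1] IK(KS)
  [2] K(KS)

Answer: YES — reaches normal form K(KS) in 2 ≤ 2 steps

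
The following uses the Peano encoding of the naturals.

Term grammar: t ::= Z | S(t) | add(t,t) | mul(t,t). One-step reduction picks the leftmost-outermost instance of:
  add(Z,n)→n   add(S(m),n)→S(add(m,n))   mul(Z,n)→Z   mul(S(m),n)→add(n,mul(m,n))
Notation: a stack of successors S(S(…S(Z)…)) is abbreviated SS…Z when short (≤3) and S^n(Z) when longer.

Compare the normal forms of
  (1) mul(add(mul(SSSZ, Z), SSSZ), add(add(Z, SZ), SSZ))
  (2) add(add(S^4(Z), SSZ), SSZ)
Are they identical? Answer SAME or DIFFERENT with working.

Answer: DIFFERENT — A ⇓ S^9(Z), B ⇓ S^8(Z)

Working:
Term A:
  start: mul(add(mul(SSSZ, Z), SSSZ), add(add(Z, SZ), SSZ))
  [1] mul(add(add(Z, mul(SSZ, Z)), SSSZ), add(add(Z, SZ), SSZ))
  [2] mul(add(mul(SSZ, Z), SSSZ), add(add(Z, SZ), SSZ))
  [3] mul(add(add(Z, mul(SZ, Z)), SSSZ), add(add(Z, SZ), SSZ))
  [4] mul(add(mul(SZ, Z), SSSZ), add(add(Z, SZ), SSZ))
  [5] mul(add(add(Z, mul(Z, Z)), SSSZ), add(add(Z, SZ), SSZ))
  [6] mul(add(mul(Z, Z), SSSZ), add(add(Z, SZ), SSZ))
  [7] mul(add(Z, SSSZ), add(add(Z, SZ), SSZ))
  [8] mul(SSSZ, add(add(Z, SZ), SSZ))
  [9] add(add(add(Z, SZ), SSZ), mul(SSZ, add(add(Z, SZ), SSZ)))
  [10] add(add(SZ, SSZ), mul(SSZ, add(add(Z, SZ), SSZ)))
  [11] add(S(add(Z, SSZ)), mul(SSZ, add(add(Z, SZ), SSZ)))
  [12] S(add(add(Z, SSZ), mul(SSZ, add(add(Z, SZ), SSZ))))
  [13] S(add(SSZ, mul(SSZ, add(add(Z, SZ), SSZ))))
  [14] S(S(add(SZ, mul(SSZ, add(add(Z, SZ), SSZ)))))
  [15] S(S(S(add(Z, mul(SSZ, add(add(Z, SZ), SSZ))))))
  [16] S(S(S(mul(SSZ, add(add(Z, SZ), SSZ)))))
  [17] S(S(S(add(add(add(Z, SZ), SSZ), mul(SZ, add(add(Z, SZ), SSZ))))))
  [18] S(S(S(add(add(SZ, SSZ), mul(SZ, add(add(Z, SZ), SSZ))))))
  [19] S(S(S(add(S(add(Z, SSZ)), mul(SZ, add(add(Z, SZ), SSZ))))))
  [20] S(S(S(S(add(add(Z, SSZ), mul(SZ, add(add(Z, SZ), SSZ)))))))
  [21] S(S(S(S(add(SSZ, mul(SZ, add(add(Z, SZ), SSZ)))))))
  [22] S(S(S(S(S(add(SZ, mul(SZ, add(add(Z, SZ), SSZ))))))))
  [23] S(S(S(S(S(S(add(Z, mul(SZ, add(add(Z, SZ), SSZ)))))))))
  [24] S(S(S(S(S(S(mul(SZ, add(add(Z, SZ), SSZ))))))))
  [25] S(S(S(S(S(S(add(add(add(Z, SZ), SSZ), mul(Z, add(add(Z, SZ), SSZ)))))))))
  [26] S(S(S(S(S(S(add(add(SZ, SSZ), mul(Z, add(add(Z, SZ), SSZ)))))))))
  [27] S(S(S(S(S(S(add(S(add(Z, SSZ)), mul(Z, add(add(Z, SZ), SSZ)))))))))
  [28] S(S(S(S(S(S(S(add(add(Z, SSZ), mul(Z, add(add(Z, SZ), SSZ))))))))))
  [29] S(S(S(S(S(S(S(add(SSZ, mul(Z, add(add(Z, SZ), SSZ))))))))))
  [30] S(S(S(S(S(S(S(S(add(SZ, mul(Z, add(add(Z, SZ), SSZ)))))))))))
  [31] S(S(S(S(S(S(S(S(S(add(Z, mul(Z, add(add(Z, SZ), SSZ))))))))))))
  [32] S(S(S(S(S(S(S(S(S(mul(Z, add(add(Z, SZ), SSZ)))))))))))
  [33] S^9(Z)

Term B:
  start: add(add(S^4(Z), SSZ), SSZ)
  [1] add(S(add(SSSZ, SSZ)), SSZ)
  [2] S(add(add(SSSZ, SSZ), SSZ))
  [3] S(add(S(add(SSZ, SSZ)), SSZ))
  [4] S(S(add(add(SSZ, SSZ), SSZ)))
  [5] S(S(add(S(add(SZ, SSZ)), SSZ)))
  [6] S(S(S(add(add(SZ, SSZ), SSZ))))
  [7] S(S(S(add(S(add(Z, SSZ)), SSZ))))
  [8] S(S(S(S(add(add(Z, SSZ), SSZ)))))
  [9] S(S(S(S(add(SSZ, SSZ)))))
  [10] S(S(S(S(S(add(SZ, SSZ))))))
  [11] S(S(S(S(S(S(add(Z, SSZ)))))))
  [12] S^8(Z)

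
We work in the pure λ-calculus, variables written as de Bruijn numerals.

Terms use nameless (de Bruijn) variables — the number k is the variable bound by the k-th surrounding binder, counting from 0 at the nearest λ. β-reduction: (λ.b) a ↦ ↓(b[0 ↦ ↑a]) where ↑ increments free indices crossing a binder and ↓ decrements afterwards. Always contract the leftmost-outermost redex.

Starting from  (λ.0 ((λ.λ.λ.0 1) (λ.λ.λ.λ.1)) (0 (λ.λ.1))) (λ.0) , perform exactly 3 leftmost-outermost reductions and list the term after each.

Answer: after 3 steps: (λ.λ.0 1) ((λ.0) (λ.λ.1))

Working:
  start: (λ.0 ((λ.λ.λ.0 1) (λ.λ.λ.λ.1)) (0 (λ.λ.1))) (λ.0)
  [1] (λ.0) ((λ.λ.λ.0 1) (λ.λ.λ.λ.1)) ((λ.0) (λ.λ.1))
  [2] (λ.λ.λ.0 1) (λ.λ.λ.λ.1) ((λ.0) (λ.λ.1))
  [3] (λ.λ.0 1) ((λ.0) (λ.λ.1))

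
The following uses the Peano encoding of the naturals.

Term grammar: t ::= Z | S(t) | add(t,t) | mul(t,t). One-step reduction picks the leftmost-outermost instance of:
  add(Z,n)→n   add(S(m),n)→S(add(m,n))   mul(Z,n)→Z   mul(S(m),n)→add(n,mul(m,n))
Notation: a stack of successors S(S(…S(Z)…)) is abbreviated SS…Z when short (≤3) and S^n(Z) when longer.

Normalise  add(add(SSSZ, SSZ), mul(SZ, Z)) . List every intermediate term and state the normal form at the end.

  start: add(add(SSSZ, SSZ), mul(SZ, Z))
  step 1: add(S(add(SSZ, SSZ)), mul(SZ, Z))
  step 2: S(add(add(SSZ, SSZ), mul(SZ, Z)))
  step 3: S(add(S(add(SZ, SSZ)), mul(SZ, Z)))
  step 4: S(S(add(add(SZ, SSZ), mul(SZ, Z))))
  step 5: S(S(add(S(add(Z, SSZ)), mul(SZ, Z))))
  step 6: S(S(S(add(add(Z, SSZ), mul(SZ, Z)))))
  step 7: S(S(S(add(SSZ, mul(SZ, Z)))))
  step 8: S(S(S(S(add(SZ, mul(SZ, Z))))))
  step 9: S(S(S(S(S(add(Z, mul(SZ, Z)))))))
  step 10: S(S(S(S(S(mul(SZ, Z))))))
  step 11: S(S(S(S(S(add(Z, mul(Z, Z)))))))
  step 12: S(S(S(S(S(mul(Z, Z))))))
  step 13: S^5(Z)

Answer: normal form = S^5(Z)  (in 13 steps)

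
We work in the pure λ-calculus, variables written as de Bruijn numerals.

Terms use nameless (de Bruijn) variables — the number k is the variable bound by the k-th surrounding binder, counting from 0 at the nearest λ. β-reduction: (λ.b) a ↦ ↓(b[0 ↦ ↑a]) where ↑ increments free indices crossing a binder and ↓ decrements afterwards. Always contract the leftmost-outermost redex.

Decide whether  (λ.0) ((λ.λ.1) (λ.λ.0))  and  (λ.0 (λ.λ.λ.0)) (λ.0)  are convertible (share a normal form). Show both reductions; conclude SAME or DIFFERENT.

Term A:
  start: (λ.0) ((λ.λ.1) (λ.λ.0))
  →1  (λ.λ.1) (λ.λ.0)
  →2  λ.λ.λ.0

Term B:
  start: (λ.0 (λ.λ.λ.0)) (λ.0)
  →1  (λ.0) (λ.λ.λ.0)
  →2  λ.λ.λ.0

Answer: SAME — A ⇓ λ.λ.λ.0, B ⇓ λ.λ.λ.0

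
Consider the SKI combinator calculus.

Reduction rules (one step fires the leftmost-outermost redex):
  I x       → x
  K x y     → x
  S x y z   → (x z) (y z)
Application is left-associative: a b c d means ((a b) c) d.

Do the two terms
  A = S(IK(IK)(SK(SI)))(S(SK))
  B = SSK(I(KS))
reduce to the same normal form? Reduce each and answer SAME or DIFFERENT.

Term A:
  start: S(IK(IK)(SK(SI)))(S(SK))
  [1] S(K(IK)(SK(SI)))(S(SK))
  [2] S(IK)(S(SK))
  [3] SK(S(SK))

Term B:
  start: SSK(I(KS))
  [1] S(I(KS))(K(I(KS)))
  [2] S(KS)(K(I(KS)))
  [3] S(KS)(K(KS))

Answer: DIFFERENT — A ⇓ SK(S(SK)), B ⇓ S(KS)(K(KS))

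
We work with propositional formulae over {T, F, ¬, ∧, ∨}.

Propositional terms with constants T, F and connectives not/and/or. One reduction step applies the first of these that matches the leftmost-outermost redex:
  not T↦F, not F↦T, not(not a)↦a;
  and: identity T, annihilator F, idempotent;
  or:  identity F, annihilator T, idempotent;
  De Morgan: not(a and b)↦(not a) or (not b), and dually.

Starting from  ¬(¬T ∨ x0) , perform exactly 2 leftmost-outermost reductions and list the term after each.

  start: ¬(¬T ∨ x0)
  →1  ¬¬T ∧ ¬x0
  →2  T ∧ ¬x0

Answer: after 2 steps: T ∧ ¬x0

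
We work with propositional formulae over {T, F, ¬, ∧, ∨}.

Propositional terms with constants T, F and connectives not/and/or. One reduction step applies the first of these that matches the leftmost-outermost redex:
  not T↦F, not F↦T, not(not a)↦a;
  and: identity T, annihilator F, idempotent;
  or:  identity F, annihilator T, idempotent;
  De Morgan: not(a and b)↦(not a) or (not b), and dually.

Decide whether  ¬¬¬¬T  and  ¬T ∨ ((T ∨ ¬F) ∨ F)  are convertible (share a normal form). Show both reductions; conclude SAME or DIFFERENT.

Term A:
  start: ¬¬¬¬T
  step 1: ¬¬T
  step 2: T

Term B:
  start: ¬T ∨ ((T ∨ ¬F) ∨ F)
  step 1: F ∨ ((T ∨ ¬F) ∨ F)
  step 2: (T ∨ ¬F) ∨ F
  step 3: T ∨ ¬F
  step 4: T

Answer: SAME — A ⇓ T, B ⇓ T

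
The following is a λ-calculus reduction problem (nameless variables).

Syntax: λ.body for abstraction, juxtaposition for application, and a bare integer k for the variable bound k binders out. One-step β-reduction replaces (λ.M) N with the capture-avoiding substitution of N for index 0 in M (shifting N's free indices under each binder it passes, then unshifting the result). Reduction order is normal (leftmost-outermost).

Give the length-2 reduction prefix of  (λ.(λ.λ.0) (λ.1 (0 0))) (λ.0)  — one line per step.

Answer: after 2 steps: λ.0

Working:
  start: (λ.(λ.λ.0) (λ.1 (0 0))) (λ.0)
  step 1: (λ.λ.0) (λ.(λ.0) (0 0))
  step 2: λ.0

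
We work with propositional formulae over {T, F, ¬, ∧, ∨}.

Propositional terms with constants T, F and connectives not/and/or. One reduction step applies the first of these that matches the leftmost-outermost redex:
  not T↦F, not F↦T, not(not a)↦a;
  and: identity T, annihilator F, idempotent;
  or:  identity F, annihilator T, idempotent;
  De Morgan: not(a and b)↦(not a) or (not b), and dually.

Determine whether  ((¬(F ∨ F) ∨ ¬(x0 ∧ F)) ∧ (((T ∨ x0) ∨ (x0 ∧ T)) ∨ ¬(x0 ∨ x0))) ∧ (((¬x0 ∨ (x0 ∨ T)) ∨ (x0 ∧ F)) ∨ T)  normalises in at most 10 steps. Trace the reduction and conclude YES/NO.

  start: ((¬(F ∨ F) ∨ ¬(x0 ∧ F)) ∧ (((T ∨ x0) ∨ (x0 ∧ T)) ∨ ¬(x0 ∨ x0))) ∧ (((¬x0 ∨ (x0 ∨ T)) ∨ (x0 ∧ F)) ∨ T)
  [1] (((¬F ∧ ¬F) ∨ ¬(x0 ∧ F)) ∧ (((T ∨ x0) ∨ (x0 ∧ T)) ∨ ¬(x0 ∨ x0))) ∧ (((¬x0 ∨ (x0 ∨ T)) ∨ (x0 ∧ F)) ∨ T)
  [2] ((¬F ∨ ¬(x0 ∧ F)) ∧ (((T ∨ x0) ∨ (x0 ∧ T)) ∨ ¬(x0 ∨ x0))) ∧ (((¬x0 ∨ (x0 ∨ T)) ∨ (x0 ∧ F)) ∨ T)
  [3] ((T ∨ ¬(x0 ∧ F)) ∧ (((T ∨ x0) ∨ (x0 ∧ T)) ∨ ¬(x0 ∨ x0))) ∧ (((¬x0 ∨ (x0 ∨ T)) ∨ (x0 ∧ F)) ∨ T)
  [4] (T ∧ (((T ∨ x0) ∨ (x0 ∧ T)) ∨ ¬(x0 ∨ x0))) ∧ (((¬x0 ∨ (x0 ∨ T)) ∨ (x0 ∧ F)) ∨ T)
  [5] (((T ∨ x0) ∨ (x0 ∧ T)) ∨ ¬(x0 ∨ x0)) ∧ (((¬x0 ∨ (x0 ∨ T)) ∨ (x0 ∧ F)) ∨ T)
  [6] ((T ∨ (x0 ∧ T)) ∨ ¬(x0 ∨ x0)) ∧ (((¬x0 ∨ (x0 ∨ T)) ∨ (x0 ∧ F)) ∨ T)
  [7] (T ∨ ¬(x0 ∨ x0)) ∧ (((¬x0 ∨ (x0 ∨ T)) ∨ (x0 ∧ F)) ∨ T)
  [8] T ∧ (((¬x0 ∨ (x0 ∨ T)) ∨ (x0 ∧ F)) ∨ T)
  [9] ((¬x0 ∨ (x0 ∨ T)) ∨ (x0 ∧ F)) ∨ T
  [10] T

Answer: YES — reaches normal form T in 10 ≤ 10 steps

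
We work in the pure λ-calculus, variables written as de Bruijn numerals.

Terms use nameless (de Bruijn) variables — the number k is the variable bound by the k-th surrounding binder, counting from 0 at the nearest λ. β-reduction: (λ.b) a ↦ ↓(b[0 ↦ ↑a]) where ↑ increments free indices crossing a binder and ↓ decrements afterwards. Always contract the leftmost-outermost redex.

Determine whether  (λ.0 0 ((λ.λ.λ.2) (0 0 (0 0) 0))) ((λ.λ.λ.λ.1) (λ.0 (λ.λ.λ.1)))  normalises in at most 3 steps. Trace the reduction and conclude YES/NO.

Answer: NO — after 3 steps the term is (λ.λ.1) ((λ.λ.λ.2) ((λ.λ.λ.λ.1) (λ.0 (λ.λ.λ.1)) ((λ.λ.λ.λ.1) (λ.0 (λ.λ.λ.1))) ((λ.λ.λ.λ.1) (λ.0 (λ.λ.λ.1)) ((λ.λ.λ.λ.1) (λ.0 (λ.λ.λ.1)))) ((λ.λ.λ.λ.1) (λ.0 (λ.λ.λ.1))))), not yet normal

Working:
  start: (λ.0 0 ((λ.λ.λ.2) (0 0 (0 0) 0))) ((λ.λ.λ.λ.1) (λ.0 (λ.λ.λ.1)))
  step 1: (λ.λ.λ.λ.1) (λ.0 (λ.λ.λ.1)) ((λ.λ.λ.λ.1) (λ.0 (λ.λ.λ.1))) ((λ.λ.λ.2) ((λ.λ.λ.λ.1) (λ.0 (λ.λ.λ.1)) ((λ.λ.λ.λ.1) (λ.0 (λ.λ.λ.1))) ((λ.λ.λ.λ.1) (λ.0 (λ.λ.λ.1)) ((λ.λ.λ.λ.1) (λ.0 (λ.λ.λ.1)))) ((λ.λ.λ.λ.1) (λ.0 (λ.λ.λ.1)))))
  step 2: (λ.λ.λ.1) ((λ.λ.λ.λ.1) (λ.0 (λ.λ.λ.1))) ((λ.λ.λ.2) ((λ.λ.λ.λ.1) (λ.0 (λ.λ.λ.1)) ((λ.λ.λ.λ.1) (λ.0 (λ.λ.λ.1))) ((λ.λ.λ.λ.1) (λ.0 (λ.λ.λ.1)) ((λ.λ.λ.λ.1) (λ.0 (λ.λ.λ.1)))) ((λ.λ.λ.λ.1) (λ.0 (λ.λ.λ.1)))))
  step 3: (λ.λ.1) ((λ.λ.λ.2) ((λ.λ.λ.λ.1) (λ.0 (λ.λ.λ.1)) ((λ.λ.λ.λ.1) (λ.0 (λ.λ.λ.1))) ((λ.λ.λ.λ.1) (λ.0 (λ.λ.λ.1)) ((λ.λ.λ.λ.1) (λ.0 (λ.λ.λ.1)))) ((λ.λ.λ.λ.1) (λ.0 (λ.λ.λ.1)))))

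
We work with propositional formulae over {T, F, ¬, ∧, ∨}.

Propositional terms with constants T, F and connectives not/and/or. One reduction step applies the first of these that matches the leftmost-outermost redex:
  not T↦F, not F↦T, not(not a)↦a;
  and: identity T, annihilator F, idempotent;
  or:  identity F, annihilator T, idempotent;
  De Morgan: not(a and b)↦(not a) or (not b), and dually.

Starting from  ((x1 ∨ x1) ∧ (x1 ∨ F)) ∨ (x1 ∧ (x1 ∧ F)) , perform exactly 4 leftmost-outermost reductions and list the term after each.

Answer: after 4 steps: x1 ∨ (x1 ∧ F)

Reduction:
  start: ((x1 ∨ x1) ∧ (x1 ∨ F)) ∨ (x1 ∧ (x1 ∧ F))
  step 1: (x1 ∧ (x1 ∨ F)) ∨ (x1 ∧ (x1 ∧ F))
  step 2: (x1 ∧ x1) ∨ (x1 ∧ (x1 ∧ F))
  step 3: x1 ∨ (x1 ∧ (x1 ∧ F))
  step 4: x1 ∨ (x1 ∧ F)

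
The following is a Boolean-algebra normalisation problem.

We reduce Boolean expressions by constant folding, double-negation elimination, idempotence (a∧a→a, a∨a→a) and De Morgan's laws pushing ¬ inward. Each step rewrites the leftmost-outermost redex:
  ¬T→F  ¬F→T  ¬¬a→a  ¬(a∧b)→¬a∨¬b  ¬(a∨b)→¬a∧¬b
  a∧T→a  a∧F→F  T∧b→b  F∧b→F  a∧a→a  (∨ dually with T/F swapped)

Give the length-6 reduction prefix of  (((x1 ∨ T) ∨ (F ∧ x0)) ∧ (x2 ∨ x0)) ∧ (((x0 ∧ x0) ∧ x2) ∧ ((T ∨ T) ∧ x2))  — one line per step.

Answer: after 6 steps: (x2 ∨ x0) ∧ ((x0 ∧ x2) ∧ x2)

Reduction:
  start: (((x1 ∨ T) ∨ (F ∧ x0)) ∧ (x2 ∨ x0)) ∧ (((x0 ∧ x0) ∧ x2) ∧ ((T ∨ T) ∧ x2))
  [1] ((T ∨ (F ∧ x0)) ∧ (x2 ∨ x0)) ∧ (((x0 ∧ x0) ∧ x2) ∧ ((T ∨ T) ∧ x2))
  [2] (T ∧ (x2 ∨ x0)) ∧ (((x0 ∧ x0) ∧ x2) ∧ ((T ∨ T) ∧ x2))
  [3] (x2 ∨ x0) ∧ (((x0 ∧ x0) ∧ x2) ∧ ((T ∨ T) ∧ x2))
  [4] (x2 ∨ x0) ∧ ((x0 ∧ x2) ∧ ((T ∨ T) ∧ x2))
  [5] (x2 ∨ x0) ∧ ((x0 ∧ x2) ∧ (T ∧ x2))
  [6] (x2 ∨ x0) ∧ ((x0 ∧ x2) ∧ x2)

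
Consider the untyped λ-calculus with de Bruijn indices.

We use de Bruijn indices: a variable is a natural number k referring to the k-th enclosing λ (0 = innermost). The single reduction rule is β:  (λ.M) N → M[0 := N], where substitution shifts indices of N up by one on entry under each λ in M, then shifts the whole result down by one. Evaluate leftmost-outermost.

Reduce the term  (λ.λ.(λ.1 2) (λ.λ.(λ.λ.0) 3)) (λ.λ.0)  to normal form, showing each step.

Answer: normal form = λ.0 (λ.λ.0)  (in 2 steps)

Reduction:
  start: (λ.λ.(λ.1 2) (λ.λ.(λ.λ.0) 3)) (λ.λ.0)
  [1] λ.(λ.1 (λ.λ.0)) (λ.λ.(λ.λ.0) (λ.λ.0))
  [2] λ.0 (λ.λ.0)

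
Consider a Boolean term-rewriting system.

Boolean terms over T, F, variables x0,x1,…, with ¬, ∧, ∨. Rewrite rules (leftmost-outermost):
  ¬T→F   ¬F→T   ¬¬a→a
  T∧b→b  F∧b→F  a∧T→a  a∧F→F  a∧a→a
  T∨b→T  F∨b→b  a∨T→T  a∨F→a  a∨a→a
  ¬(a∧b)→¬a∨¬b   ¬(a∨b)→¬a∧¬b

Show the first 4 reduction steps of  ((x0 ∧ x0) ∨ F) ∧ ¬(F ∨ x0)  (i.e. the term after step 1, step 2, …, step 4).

  start: ((x0 ∧ x0) ∨ F) ∧ ¬(F ∨ x0)
  →1  (x0 ∧ x0) ∧ ¬(F ∨ x0)
  →2  x0 ∧ ¬(F ∨ x0)
  →3  x0 ∧ (¬F ∧ ¬x0)
  →4  x0 ∧ (T ∧ ¬x0)

Answer: after 4 steps: x0 ∧ (T ∧ ¬x0)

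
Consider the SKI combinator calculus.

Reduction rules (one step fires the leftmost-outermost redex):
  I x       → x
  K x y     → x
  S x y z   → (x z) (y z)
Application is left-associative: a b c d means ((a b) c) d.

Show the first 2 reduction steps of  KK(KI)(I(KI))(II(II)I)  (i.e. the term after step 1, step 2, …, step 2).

Answer: after 2 steps: I(KI)

Derivation:
  start: KK(KI)(I(KI))(II(II)I)
  →1  K(I(KI))(II(II)I)
  →2  I(KI)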